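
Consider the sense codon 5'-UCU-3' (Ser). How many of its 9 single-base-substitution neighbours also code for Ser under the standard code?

Position 1: none → 0 synonymous.
Position 2: none → 0 synonymous.
Position 3: UCC, UCA, UCG → 3 synonymous.
Total: 0 + 0 + 3 = 3.

3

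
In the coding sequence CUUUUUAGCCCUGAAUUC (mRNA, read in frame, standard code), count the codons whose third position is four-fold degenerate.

Codon 1 CUU (Leu): third position 4-fold.
Codon 2 UUU (Phe): third position 2-fold.
Codon 3 AGC (Ser): third position 2-fold.
Codon 4 CCU (Pro): third position 4-fold.
Codon 5 GAA (Glu): third position 2-fold.
Codon 6 UUC (Phe): third position 2-fold.
Four-fold degenerate third positions: 2.

2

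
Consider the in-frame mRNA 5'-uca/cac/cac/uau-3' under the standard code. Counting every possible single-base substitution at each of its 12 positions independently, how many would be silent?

6

Codon 1 (UCA, Ser): 3 synonymous substitutions.
Codon 2 (CAC, His): 1 synonymous substitution.
Codon 3 (CAC, His): 1 synonymous substitution.
Codon 4 (UAU, Tyr): 1 synonymous substitution.
Total: 3 + 1 + 1 + 1 = 6.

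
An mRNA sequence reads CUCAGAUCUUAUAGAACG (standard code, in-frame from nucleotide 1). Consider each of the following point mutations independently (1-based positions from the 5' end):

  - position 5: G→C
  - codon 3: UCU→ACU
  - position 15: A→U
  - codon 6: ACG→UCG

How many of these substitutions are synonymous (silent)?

0

Codon 2: AGA (Arg) → ACA (Thr) — missense.
Codon 3: UCU (Ser) → ACU (Thr) — missense.
Codon 5: AGA (Arg) → AGU (Ser) — missense.
Codon 6: ACG (Thr) → UCG (Ser) — missense.
Synonymous: 0 of 4.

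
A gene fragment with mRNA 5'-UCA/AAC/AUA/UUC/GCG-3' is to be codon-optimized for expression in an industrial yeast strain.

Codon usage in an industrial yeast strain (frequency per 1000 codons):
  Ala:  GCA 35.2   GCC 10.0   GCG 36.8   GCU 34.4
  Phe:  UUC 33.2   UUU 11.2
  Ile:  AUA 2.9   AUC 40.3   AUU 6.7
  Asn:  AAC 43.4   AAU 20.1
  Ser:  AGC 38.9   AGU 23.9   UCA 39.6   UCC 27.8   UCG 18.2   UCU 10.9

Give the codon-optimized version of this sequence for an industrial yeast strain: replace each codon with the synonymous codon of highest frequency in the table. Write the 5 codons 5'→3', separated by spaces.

Codon 1 (Ser): best is UCA at 39.6.
Codon 2 (Asn): best is AAC at 43.4.
Codon 3 (Ile): best is AUC at 40.3.
Codon 4 (Phe): best is UUC at 33.2.
Codon 5 (Ala): best is GCG at 36.8.

UCA AAC AUC UUC GCG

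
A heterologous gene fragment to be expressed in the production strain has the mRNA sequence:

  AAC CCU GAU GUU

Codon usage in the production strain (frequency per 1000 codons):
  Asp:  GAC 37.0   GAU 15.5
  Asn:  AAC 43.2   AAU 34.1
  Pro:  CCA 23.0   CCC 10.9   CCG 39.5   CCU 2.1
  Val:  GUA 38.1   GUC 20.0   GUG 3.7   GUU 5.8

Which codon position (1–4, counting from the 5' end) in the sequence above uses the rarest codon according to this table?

2

Codon 1 AAC (Asn): 43.2 per 1000.
Codon 2 CCU (Pro): 2.1 per 1000.
Codon 3 GAU (Asp): 15.5 per 1000.
Codon 4 GUU (Val): 5.8 per 1000.
Lowest frequency is 2.1 at codon 2.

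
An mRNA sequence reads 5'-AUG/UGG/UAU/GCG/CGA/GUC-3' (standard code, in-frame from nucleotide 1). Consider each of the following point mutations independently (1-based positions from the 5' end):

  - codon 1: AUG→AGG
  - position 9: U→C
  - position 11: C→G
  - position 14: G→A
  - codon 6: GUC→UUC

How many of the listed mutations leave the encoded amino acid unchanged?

1

Codon 1: AUG (Met) → AGG (Arg) — missense.
Codon 3: UAU (Tyr) → UAC (Tyr) — synonymous.
Codon 4: GCG (Ala) → GGG (Gly) — missense.
Codon 5: CGA (Arg) → CAA (Gln) — missense.
Codon 6: GUC (Val) → UUC (Phe) — missense.
Synonymous: 1 of 5.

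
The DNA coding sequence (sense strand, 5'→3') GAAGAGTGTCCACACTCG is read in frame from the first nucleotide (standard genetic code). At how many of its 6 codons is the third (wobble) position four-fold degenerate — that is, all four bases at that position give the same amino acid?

2

Codon 1 GAA (Glu): third position 2-fold.
Codon 2 GAG (Glu): third position 2-fold.
Codon 3 TGT (Cys): third position 2-fold.
Codon 4 CCA (Pro): third position 4-fold.
Codon 5 CAC (His): third position 2-fold.
Codon 6 TCG (Ser): third position 4-fold.
Four-fold degenerate third positions: 2.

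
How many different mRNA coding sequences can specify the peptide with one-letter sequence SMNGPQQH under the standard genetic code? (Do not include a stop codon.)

Ser: 6 codons.
Met: 1 codon.
Asn: 2 codons.
Gly: 4 codons.
Pro: 4 codons.
Gln: 2 codons.
Gln: 2 codons.
His: 2 codons.
6 × 1 × 2 × 4 × 4 × 2 × 2 × 2 = 1536.

1536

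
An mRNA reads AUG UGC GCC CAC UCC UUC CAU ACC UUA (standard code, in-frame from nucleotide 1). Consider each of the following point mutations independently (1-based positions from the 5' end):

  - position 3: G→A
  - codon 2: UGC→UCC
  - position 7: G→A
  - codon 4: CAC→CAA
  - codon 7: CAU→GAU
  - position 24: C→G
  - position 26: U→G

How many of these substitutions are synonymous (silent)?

Codon 1: AUG (Met) → AUA (Ile) — missense.
Codon 2: UGC (Cys) → UCC (Ser) — missense.
Codon 3: GCC (Ala) → ACC (Thr) — missense.
Codon 4: CAC (His) → CAA (Gln) — missense.
Codon 7: CAU (His) → GAU (Asp) — missense.
Codon 8: ACC (Thr) → ACG (Thr) — synonymous.
Codon 9: UUA (Leu) → UGA (Stop) — nonsense.
Synonymous: 1 of 7.

1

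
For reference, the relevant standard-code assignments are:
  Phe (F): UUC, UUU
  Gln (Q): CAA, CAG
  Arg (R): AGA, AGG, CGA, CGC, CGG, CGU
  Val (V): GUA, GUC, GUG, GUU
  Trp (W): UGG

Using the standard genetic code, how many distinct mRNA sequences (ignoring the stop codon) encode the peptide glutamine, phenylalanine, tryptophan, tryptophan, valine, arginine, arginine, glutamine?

1152

Gln: 2 codons.
Phe: 2 codons.
Trp: 1 codon.
Trp: 1 codon.
Val: 4 codons.
Arg: 6 codons.
Arg: 6 codons.
Gln: 2 codons.
2 × 2 × 1 × 1 × 4 × 6 × 6 × 2 = 1152.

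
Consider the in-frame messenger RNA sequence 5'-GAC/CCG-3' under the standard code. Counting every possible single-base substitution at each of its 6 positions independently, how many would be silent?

Codon 1 (GAC, Asp): 1 synonymous substitution.
Codon 2 (CCG, Pro): 3 synonymous substitutions.
Total: 1 + 3 = 4.

4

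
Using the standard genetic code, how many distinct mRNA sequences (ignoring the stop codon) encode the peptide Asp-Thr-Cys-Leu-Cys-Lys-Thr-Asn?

Asp: 2 codons.
Thr: 4 codons.
Cys: 2 codons.
Leu: 6 codons.
Cys: 2 codons.
Lys: 2 codons.
Thr: 4 codons.
Asn: 2 codons.
2 × 4 × 2 × 6 × 2 × 2 × 4 × 2 = 3072.

3072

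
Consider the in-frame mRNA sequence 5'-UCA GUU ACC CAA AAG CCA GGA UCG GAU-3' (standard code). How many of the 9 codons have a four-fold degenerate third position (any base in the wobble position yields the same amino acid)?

Codon 1 UCA (Ser): third position 4-fold.
Codon 2 GUU (Val): third position 4-fold.
Codon 3 ACC (Thr): third position 4-fold.
Codon 4 CAA (Gln): third position 2-fold.
Codon 5 AAG (Lys): third position 2-fold.
Codon 6 CCA (Pro): third position 4-fold.
Codon 7 GGA (Gly): third position 4-fold.
Codon 8 UCG (Ser): third position 4-fold.
Codon 9 GAU (Asp): third position 2-fold.
Four-fold degenerate third positions: 6.

6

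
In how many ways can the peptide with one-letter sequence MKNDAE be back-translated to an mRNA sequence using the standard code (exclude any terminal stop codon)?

64

Met: 1 codon.
Lys: 2 codons.
Asn: 2 codons.
Asp: 2 codons.
Ala: 4 codons.
Glu: 2 codons.
1 × 2 × 2 × 2 × 4 × 2 = 64.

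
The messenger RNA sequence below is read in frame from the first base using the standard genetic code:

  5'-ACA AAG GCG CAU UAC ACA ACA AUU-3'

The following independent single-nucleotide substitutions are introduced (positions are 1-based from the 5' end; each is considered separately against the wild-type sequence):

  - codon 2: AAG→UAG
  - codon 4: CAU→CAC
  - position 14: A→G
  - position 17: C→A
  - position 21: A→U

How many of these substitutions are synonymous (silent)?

Codon 2: AAG (Lys) → UAG (Stop) — nonsense.
Codon 4: CAU (His) → CAC (His) — synonymous.
Codon 5: UAC (Tyr) → UGC (Cys) — missense.
Codon 6: ACA (Thr) → AAA (Lys) — missense.
Codon 7: ACA (Thr) → ACU (Thr) — synonymous.
Synonymous: 2 of 5.

2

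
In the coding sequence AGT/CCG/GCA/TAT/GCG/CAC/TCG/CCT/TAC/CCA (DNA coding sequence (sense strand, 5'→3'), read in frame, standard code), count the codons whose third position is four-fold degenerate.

Codon 1 AGT (Ser): third position 2-fold.
Codon 2 CCG (Pro): third position 4-fold.
Codon 3 GCA (Ala): third position 4-fold.
Codon 4 TAT (Tyr): third position 2-fold.
Codon 5 GCG (Ala): third position 4-fold.
Codon 6 CAC (His): third position 2-fold.
Codon 7 TCG (Ser): third position 4-fold.
Codon 8 CCT (Pro): third position 4-fold.
Codon 9 TAC (Tyr): third position 2-fold.
Codon 10 CCA (Pro): third position 4-fold.
Four-fold degenerate third positions: 6.

6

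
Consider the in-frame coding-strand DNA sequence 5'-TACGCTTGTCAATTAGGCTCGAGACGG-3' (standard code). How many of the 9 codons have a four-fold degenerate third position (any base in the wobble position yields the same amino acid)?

Codon 1 TAC (Tyr): third position 2-fold.
Codon 2 GCT (Ala): third position 4-fold.
Codon 3 TGT (Cys): third position 2-fold.
Codon 4 CAA (Gln): third position 2-fold.
Codon 5 TTA (Leu): third position 2-fold.
Codon 6 GGC (Gly): third position 4-fold.
Codon 7 TCG (Ser): third position 4-fold.
Codon 8 AGA (Arg): third position 2-fold.
Codon 9 CGG (Arg): third position 4-fold.
Four-fold degenerate third positions: 4.

4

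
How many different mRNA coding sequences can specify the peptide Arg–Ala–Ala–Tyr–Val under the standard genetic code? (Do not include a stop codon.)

Arg: 6 codons.
Ala: 4 codons.
Ala: 4 codons.
Tyr: 2 codons.
Val: 4 codons.
6 × 4 × 4 × 2 × 4 = 768.

768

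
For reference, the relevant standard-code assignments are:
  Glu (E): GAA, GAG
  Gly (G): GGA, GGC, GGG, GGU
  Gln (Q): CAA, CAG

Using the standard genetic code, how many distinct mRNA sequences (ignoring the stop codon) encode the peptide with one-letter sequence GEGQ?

64

Gly: 4 codons.
Glu: 2 codons.
Gly: 4 codons.
Gln: 2 codons.
4 × 2 × 4 × 2 = 64.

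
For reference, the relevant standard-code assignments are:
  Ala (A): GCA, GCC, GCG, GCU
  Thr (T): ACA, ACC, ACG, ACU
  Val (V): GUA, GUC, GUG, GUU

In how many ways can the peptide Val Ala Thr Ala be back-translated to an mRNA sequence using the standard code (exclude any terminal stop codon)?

256

Val: 4 codons.
Ala: 4 codons.
Thr: 4 codons.
Ala: 4 codons.
4 × 4 × 4 × 4 = 256.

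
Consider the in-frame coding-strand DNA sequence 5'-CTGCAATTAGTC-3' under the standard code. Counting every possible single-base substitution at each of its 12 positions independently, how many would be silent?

10

Codon 1 (CTG, Leu): 4 synonymous substitutions.
Codon 2 (CAA, Gln): 1 synonymous substitution.
Codon 3 (TTA, Leu): 2 synonymous substitutions.
Codon 4 (GTC, Val): 3 synonymous substitutions.
Total: 4 + 1 + 2 + 3 = 10.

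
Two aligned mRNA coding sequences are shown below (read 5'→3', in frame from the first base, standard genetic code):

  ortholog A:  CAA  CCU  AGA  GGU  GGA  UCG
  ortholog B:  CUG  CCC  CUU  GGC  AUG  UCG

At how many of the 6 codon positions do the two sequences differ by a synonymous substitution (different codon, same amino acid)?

Codon 1: CAA Gln / CUG Leu — nonsynonymous.
Codon 2: CCU Pro / CCC Pro — synonymous.
Codon 3: AGA Arg / CUU Leu — nonsynonymous.
Codon 4: GGU Gly / GGC Gly — synonymous.
Codon 5: GGA Gly / AUG Met — nonsynonymous.
Codon 6: UCG Ser / UCG Ser — identical.
Synonymous differences: 2.

2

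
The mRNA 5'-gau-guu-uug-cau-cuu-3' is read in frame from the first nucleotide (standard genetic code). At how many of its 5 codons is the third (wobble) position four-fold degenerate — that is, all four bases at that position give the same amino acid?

2

Codon 1 GAU (Asp): third position 2-fold.
Codon 2 GUU (Val): third position 4-fold.
Codon 3 UUG (Leu): third position 2-fold.
Codon 4 CAU (His): third position 2-fold.
Codon 5 CUU (Leu): third position 4-fold.
Four-fold degenerate third positions: 2.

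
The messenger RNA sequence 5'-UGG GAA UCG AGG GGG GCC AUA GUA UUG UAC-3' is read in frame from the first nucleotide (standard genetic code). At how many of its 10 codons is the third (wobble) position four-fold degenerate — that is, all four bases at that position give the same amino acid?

4

Codon 1 UGG (Trp): third position 1-fold.
Codon 2 GAA (Glu): third position 2-fold.
Codon 3 UCG (Ser): third position 4-fold.
Codon 4 AGG (Arg): third position 2-fold.
Codon 5 GGG (Gly): third position 4-fold.
Codon 6 GCC (Ala): third position 4-fold.
Codon 7 AUA (Ile): third position 3-fold.
Codon 8 GUA (Val): third position 4-fold.
Codon 9 UUG (Leu): third position 2-fold.
Codon 10 UAC (Tyr): third position 2-fold.
Four-fold degenerate third positions: 4.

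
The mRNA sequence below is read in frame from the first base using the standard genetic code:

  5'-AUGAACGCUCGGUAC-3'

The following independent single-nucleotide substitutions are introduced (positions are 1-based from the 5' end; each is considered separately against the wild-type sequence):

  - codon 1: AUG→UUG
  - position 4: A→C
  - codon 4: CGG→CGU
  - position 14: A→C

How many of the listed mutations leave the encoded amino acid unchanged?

Codon 1: AUG (Met) → UUG (Leu) — missense.
Codon 2: AAC (Asn) → CAC (His) — missense.
Codon 4: CGG (Arg) → CGU (Arg) — synonymous.
Codon 5: UAC (Tyr) → UCC (Ser) — missense.
Synonymous: 1 of 4.

1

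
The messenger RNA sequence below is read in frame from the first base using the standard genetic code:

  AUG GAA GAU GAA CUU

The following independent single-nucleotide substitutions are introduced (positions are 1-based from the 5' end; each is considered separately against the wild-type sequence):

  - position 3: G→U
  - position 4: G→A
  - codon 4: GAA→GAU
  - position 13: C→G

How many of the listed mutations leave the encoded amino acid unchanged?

Codon 1: AUG (Met) → AUU (Ile) — missense.
Codon 2: GAA (Glu) → AAA (Lys) — missense.
Codon 4: GAA (Glu) → GAU (Asp) — missense.
Codon 5: CUU (Leu) → GUU (Val) — missense.
Synonymous: 0 of 4.

0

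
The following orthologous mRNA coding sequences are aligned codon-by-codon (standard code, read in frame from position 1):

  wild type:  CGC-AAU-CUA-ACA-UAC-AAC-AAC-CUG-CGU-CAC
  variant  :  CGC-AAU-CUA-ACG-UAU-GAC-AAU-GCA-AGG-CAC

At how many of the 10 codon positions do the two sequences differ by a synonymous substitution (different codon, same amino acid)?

4

Codon 1: CGC Arg / CGC Arg — identical.
Codon 2: AAU Asn / AAU Asn — identical.
Codon 3: CUA Leu / CUA Leu — identical.
Codon 4: ACA Thr / ACG Thr — synonymous.
Codon 5: UAC Tyr / UAU Tyr — synonymous.
Codon 6: AAC Asn / GAC Asp — nonsynonymous.
Codon 7: AAC Asn / AAU Asn — synonymous.
Codon 8: CUG Leu / GCA Ala — nonsynonymous.
Codon 9: CGU Arg / AGG Arg — synonymous.
Codon 10: CAC His / CAC His — identical.
Synonymous differences: 4.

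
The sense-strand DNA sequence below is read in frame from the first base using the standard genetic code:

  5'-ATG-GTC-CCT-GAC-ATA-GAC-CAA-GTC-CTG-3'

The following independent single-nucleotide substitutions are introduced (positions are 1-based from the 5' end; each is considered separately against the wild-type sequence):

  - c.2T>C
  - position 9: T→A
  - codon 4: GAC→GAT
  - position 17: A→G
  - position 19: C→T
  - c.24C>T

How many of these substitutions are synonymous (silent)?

Codon 1: ATG (Met) → ACG (Thr) — missense.
Codon 3: CCT (Pro) → CCA (Pro) — synonymous.
Codon 4: GAC (Asp) → GAT (Asp) — synonymous.
Codon 6: GAC (Asp) → GGC (Gly) — missense.
Codon 7: CAA (Gln) → TAA (Stop) — nonsense.
Codon 8: GTC (Val) → GTT (Val) — synonymous.
Synonymous: 3 of 6.

3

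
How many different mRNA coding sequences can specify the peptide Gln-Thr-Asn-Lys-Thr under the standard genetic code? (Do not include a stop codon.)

Gln: 2 codons.
Thr: 4 codons.
Asn: 2 codons.
Lys: 2 codons.
Thr: 4 codons.
2 × 4 × 2 × 2 × 4 = 128.

128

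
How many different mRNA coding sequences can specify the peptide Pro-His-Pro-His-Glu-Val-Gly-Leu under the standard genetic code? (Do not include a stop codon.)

12288

Pro: 4 codons.
His: 2 codons.
Pro: 4 codons.
His: 2 codons.
Glu: 2 codons.
Val: 4 codons.
Gly: 4 codons.
Leu: 6 codons.
4 × 2 × 4 × 2 × 2 × 4 × 4 × 6 = 12288.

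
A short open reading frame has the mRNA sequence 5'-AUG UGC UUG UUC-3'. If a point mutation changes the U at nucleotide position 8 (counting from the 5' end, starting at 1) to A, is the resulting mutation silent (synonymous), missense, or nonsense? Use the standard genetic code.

nonsense

Position 8 falls in codon 3: UUG → Leu.
After the substitution the codon is UAG → Stop.
The new codon is a stop codon, so this is a nonsense mutation.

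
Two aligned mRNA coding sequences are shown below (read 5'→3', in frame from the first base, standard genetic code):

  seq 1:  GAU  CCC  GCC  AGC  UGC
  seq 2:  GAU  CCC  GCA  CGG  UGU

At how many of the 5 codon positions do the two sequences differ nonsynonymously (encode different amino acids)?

Codon 1: GAU Asp / GAU Asp — identical.
Codon 2: CCC Pro / CCC Pro — identical.
Codon 3: GCC Ala / GCA Ala — synonymous.
Codon 4: AGC Ser / CGG Arg — nonsynonymous.
Codon 5: UGC Cys / UGU Cys — synonymous.
Nonsynonymous differences: 1.

1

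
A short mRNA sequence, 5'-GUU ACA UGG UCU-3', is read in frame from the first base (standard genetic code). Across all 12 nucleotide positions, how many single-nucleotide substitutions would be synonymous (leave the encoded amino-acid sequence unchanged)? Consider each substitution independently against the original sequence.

Codon 1 (GUU, Val): 3 synonymous substitutions.
Codon 2 (ACA, Thr): 3 synonymous substitutions.
Codon 3 (UGG, Trp): 0 synonymous substitutions.
Codon 4 (UCU, Ser): 3 synonymous substitutions.
Total: 3 + 3 + 0 + 3 = 9.

9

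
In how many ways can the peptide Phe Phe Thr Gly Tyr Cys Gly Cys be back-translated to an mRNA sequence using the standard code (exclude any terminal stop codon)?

2048

Phe: 2 codons.
Phe: 2 codons.
Thr: 4 codons.
Gly: 4 codons.
Tyr: 2 codons.
Cys: 2 codons.
Gly: 4 codons.
Cys: 2 codons.
2 × 2 × 4 × 4 × 2 × 2 × 4 × 2 = 2048.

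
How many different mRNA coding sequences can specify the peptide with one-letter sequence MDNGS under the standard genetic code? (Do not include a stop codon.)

Met: 1 codon.
Asp: 2 codons.
Asn: 2 codons.
Gly: 4 codons.
Ser: 6 codons.
1 × 2 × 2 × 4 × 6 = 96.

96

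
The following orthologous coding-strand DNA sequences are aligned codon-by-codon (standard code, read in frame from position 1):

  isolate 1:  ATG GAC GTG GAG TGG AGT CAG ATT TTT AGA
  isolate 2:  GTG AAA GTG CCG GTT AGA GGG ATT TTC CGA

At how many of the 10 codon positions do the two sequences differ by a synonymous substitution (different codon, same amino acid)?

2

Codon 1: ATG Met / GTG Val — nonsynonymous.
Codon 2: GAC Asp / AAA Lys — nonsynonymous.
Codon 3: GTG Val / GTG Val — identical.
Codon 4: GAG Glu / CCG Pro — nonsynonymous.
Codon 5: TGG Trp / GTT Val — nonsynonymous.
Codon 6: AGT Ser / AGA Arg — nonsynonymous.
Codon 7: CAG Gln / GGG Gly — nonsynonymous.
Codon 8: ATT Ile / ATT Ile — identical.
Codon 9: TTT Phe / TTC Phe — synonymous.
Codon 10: AGA Arg / CGA Arg — synonymous.
Synonymous differences: 2.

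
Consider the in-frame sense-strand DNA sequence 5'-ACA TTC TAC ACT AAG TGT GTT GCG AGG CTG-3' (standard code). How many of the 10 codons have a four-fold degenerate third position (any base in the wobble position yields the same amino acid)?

5

Codon 1 ACA (Thr): third position 4-fold.
Codon 2 TTC (Phe): third position 2-fold.
Codon 3 TAC (Tyr): third position 2-fold.
Codon 4 ACT (Thr): third position 4-fold.
Codon 5 AAG (Lys): third position 2-fold.
Codon 6 TGT (Cys): third position 2-fold.
Codon 7 GTT (Val): third position 4-fold.
Codon 8 GCG (Ala): third position 4-fold.
Codon 9 AGG (Arg): third position 2-fold.
Codon 10 CTG (Leu): third position 4-fold.
Four-fold degenerate third positions: 5.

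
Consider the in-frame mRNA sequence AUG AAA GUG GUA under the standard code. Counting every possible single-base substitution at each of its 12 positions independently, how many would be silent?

Codon 1 (AUG, Met): 0 synonymous substitutions.
Codon 2 (AAA, Lys): 1 synonymous substitution.
Codon 3 (GUG, Val): 3 synonymous substitutions.
Codon 4 (GUA, Val): 3 synonymous substitutions.
Total: 0 + 1 + 3 + 3 = 7.

7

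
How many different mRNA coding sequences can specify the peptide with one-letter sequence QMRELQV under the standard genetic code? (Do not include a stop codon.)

Gln: 2 codons.
Met: 1 codon.
Arg: 6 codons.
Glu: 2 codons.
Leu: 6 codons.
Gln: 2 codons.
Val: 4 codons.
2 × 1 × 6 × 2 × 6 × 2 × 4 = 1152.

1152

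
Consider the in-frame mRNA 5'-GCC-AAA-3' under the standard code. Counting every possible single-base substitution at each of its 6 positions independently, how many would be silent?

4

Codon 1 (GCC, Ala): 3 synonymous substitutions.
Codon 2 (AAA, Lys): 1 synonymous substitution.
Total: 3 + 1 = 4.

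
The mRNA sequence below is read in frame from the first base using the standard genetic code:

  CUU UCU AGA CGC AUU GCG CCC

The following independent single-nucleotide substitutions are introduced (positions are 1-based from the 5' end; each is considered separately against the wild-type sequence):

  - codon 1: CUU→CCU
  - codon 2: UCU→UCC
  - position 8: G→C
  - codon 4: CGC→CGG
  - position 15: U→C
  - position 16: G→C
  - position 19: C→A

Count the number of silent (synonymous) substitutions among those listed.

Codon 1: CUU (Leu) → CCU (Pro) — missense.
Codon 2: UCU (Ser) → UCC (Ser) — synonymous.
Codon 3: AGA (Arg) → ACA (Thr) — missense.
Codon 4: CGC (Arg) → CGG (Arg) — synonymous.
Codon 5: AUU (Ile) → AUC (Ile) — synonymous.
Codon 6: GCG (Ala) → CCG (Pro) — missense.
Codon 7: CCC (Pro) → ACC (Thr) — missense.
Synonymous: 3 of 7.

3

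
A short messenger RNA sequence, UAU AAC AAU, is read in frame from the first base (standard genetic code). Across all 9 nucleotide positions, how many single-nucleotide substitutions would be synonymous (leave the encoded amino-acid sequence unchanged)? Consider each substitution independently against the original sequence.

Codon 1 (UAU, Tyr): 1 synonymous substitution.
Codon 2 (AAC, Asn): 1 synonymous substitution.
Codon 3 (AAU, Asn): 1 synonymous substitution.
Total: 1 + 1 + 1 = 3.

3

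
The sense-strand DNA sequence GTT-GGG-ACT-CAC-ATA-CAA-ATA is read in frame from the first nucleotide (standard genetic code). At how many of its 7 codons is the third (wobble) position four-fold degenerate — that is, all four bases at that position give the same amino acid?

Codon 1 GTT (Val): third position 4-fold.
Codon 2 GGG (Gly): third position 4-fold.
Codon 3 ACT (Thr): third position 4-fold.
Codon 4 CAC (His): third position 2-fold.
Codon 5 ATA (Ile): third position 3-fold.
Codon 6 CAA (Gln): third position 2-fold.
Codon 7 ATA (Ile): third position 3-fold.
Four-fold degenerate third positions: 3.

3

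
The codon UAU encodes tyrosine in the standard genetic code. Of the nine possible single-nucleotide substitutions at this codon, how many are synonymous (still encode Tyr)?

Position 1: none → 0 synonymous.
Position 2: none → 0 synonymous.
Position 3: UAC → 1 synonymous.
Total: 0 + 0 + 1 = 1.

1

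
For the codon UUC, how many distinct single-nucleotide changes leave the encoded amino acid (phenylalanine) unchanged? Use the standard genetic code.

1

Position 1: none → 0 synonymous.
Position 2: none → 0 synonymous.
Position 3: UUU → 1 synonymous.
Total: 0 + 0 + 1 = 1.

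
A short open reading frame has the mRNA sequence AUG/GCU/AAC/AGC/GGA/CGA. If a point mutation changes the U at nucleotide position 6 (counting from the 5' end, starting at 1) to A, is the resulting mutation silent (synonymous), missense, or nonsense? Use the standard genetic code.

Position 6 falls in codon 2: GCU → Ala.
After the substitution the codon is GCA → Ala.
Both encode Ala, so the change is synonymous.

silent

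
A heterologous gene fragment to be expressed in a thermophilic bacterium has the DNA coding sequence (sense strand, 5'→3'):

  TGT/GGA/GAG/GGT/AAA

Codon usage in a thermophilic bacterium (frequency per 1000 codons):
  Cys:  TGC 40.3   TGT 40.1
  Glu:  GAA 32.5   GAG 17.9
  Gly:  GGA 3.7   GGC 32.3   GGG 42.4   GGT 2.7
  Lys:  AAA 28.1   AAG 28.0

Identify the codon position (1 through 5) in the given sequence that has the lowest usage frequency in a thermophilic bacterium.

Codon 1 TGT (Cys): 40.1 per 1000.
Codon 2 GGA (Gly): 3.7 per 1000.
Codon 3 GAG (Glu): 17.9 per 1000.
Codon 4 GGT (Gly): 2.7 per 1000.
Codon 5 AAA (Lys): 28.1 per 1000.
Lowest frequency is 2.7 at codon 4.

4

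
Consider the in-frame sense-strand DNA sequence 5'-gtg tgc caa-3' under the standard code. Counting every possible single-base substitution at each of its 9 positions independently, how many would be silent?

Codon 1 (GTG, Val): 3 synonymous substitutions.
Codon 2 (TGC, Cys): 1 synonymous substitution.
Codon 3 (CAA, Gln): 1 synonymous substitution.
Total: 3 + 1 + 1 = 5.

5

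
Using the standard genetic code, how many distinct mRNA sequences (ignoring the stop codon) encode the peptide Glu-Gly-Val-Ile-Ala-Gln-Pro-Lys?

Glu: 2 codons.
Gly: 4 codons.
Val: 4 codons.
Ile: 3 codons.
Ala: 4 codons.
Gln: 2 codons.
Pro: 4 codons.
Lys: 2 codons.
2 × 4 × 4 × 3 × 4 × 2 × 4 × 2 = 6144.

6144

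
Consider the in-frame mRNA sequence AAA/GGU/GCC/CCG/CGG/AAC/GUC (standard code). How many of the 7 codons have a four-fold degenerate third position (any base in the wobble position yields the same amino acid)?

Codon 1 AAA (Lys): third position 2-fold.
Codon 2 GGU (Gly): third position 4-fold.
Codon 3 GCC (Ala): third position 4-fold.
Codon 4 CCG (Pro): third position 4-fold.
Codon 5 CGG (Arg): third position 4-fold.
Codon 6 AAC (Asn): third position 2-fold.
Codon 7 GUC (Val): third position 4-fold.
Four-fold degenerate third positions: 5.

5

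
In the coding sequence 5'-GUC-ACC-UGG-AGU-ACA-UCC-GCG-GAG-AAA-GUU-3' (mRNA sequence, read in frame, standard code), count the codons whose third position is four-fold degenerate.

Codon 1 GUC (Val): third position 4-fold.
Codon 2 ACC (Thr): third position 4-fold.
Codon 3 UGG (Trp): third position 1-fold.
Codon 4 AGU (Ser): third position 2-fold.
Codon 5 ACA (Thr): third position 4-fold.
Codon 6 UCC (Ser): third position 4-fold.
Codon 7 GCG (Ala): third position 4-fold.
Codon 8 GAG (Glu): third position 2-fold.
Codon 9 AAA (Lys): third position 2-fold.
Codon 10 GUU (Val): third position 4-fold.
Four-fold degenerate third positions: 6.

6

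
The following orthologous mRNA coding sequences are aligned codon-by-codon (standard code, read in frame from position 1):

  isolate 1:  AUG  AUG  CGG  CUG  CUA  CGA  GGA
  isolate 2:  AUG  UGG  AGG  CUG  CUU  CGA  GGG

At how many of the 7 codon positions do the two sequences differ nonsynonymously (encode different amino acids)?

Codon 1: AUG Met / AUG Met — identical.
Codon 2: AUG Met / UGG Trp — nonsynonymous.
Codon 3: CGG Arg / AGG Arg — synonymous.
Codon 4: CUG Leu / CUG Leu — identical.
Codon 5: CUA Leu / CUU Leu — synonymous.
Codon 6: CGA Arg / CGA Arg — identical.
Codon 7: GGA Gly / GGG Gly — synonymous.
Nonsynonymous differences: 1.

1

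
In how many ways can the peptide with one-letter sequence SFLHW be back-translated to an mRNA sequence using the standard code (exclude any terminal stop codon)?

144

Ser: 6 codons.
Phe: 2 codons.
Leu: 6 codons.
His: 2 codons.
Trp: 1 codon.
6 × 2 × 6 × 2 × 1 = 144.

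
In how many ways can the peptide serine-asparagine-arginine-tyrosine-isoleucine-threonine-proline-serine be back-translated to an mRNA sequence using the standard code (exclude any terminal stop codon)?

Ser: 6 codons.
Asn: 2 codons.
Arg: 6 codons.
Tyr: 2 codons.
Ile: 3 codons.
Thr: 4 codons.
Pro: 4 codons.
Ser: 6 codons.
6 × 2 × 6 × 2 × 3 × 4 × 4 × 6 = 41472.

41472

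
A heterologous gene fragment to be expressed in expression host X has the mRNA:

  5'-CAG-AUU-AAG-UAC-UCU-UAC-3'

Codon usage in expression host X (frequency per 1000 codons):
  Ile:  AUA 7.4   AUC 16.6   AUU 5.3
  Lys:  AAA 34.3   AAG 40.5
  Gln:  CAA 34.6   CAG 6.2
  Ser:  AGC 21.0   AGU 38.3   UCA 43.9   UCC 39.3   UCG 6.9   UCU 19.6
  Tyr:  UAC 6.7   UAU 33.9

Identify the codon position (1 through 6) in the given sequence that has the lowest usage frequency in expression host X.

2

Codon 1 CAG (Gln): 6.2 per 1000.
Codon 2 AUU (Ile): 5.3 per 1000.
Codon 3 AAG (Lys): 40.5 per 1000.
Codon 4 UAC (Tyr): 6.7 per 1000.
Codon 5 UCU (Ser): 19.6 per 1000.
Codon 6 UAC (Tyr): 6.7 per 1000.
Lowest frequency is 5.3 at codon 2.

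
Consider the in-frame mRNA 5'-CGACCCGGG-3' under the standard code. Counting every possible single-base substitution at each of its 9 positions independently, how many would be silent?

Codon 1 (CGA, Arg): 4 synonymous substitutions.
Codon 2 (CCC, Pro): 3 synonymous substitutions.
Codon 3 (GGG, Gly): 3 synonymous substitutions.
Total: 4 + 3 + 3 = 10.

10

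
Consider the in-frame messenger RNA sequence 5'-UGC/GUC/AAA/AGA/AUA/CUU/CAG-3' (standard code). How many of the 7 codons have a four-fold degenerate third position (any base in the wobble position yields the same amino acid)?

2

Codon 1 UGC (Cys): third position 2-fold.
Codon 2 GUC (Val): third position 4-fold.
Codon 3 AAA (Lys): third position 2-fold.
Codon 4 AGA (Arg): third position 2-fold.
Codon 5 AUA (Ile): third position 3-fold.
Codon 6 CUU (Leu): third position 4-fold.
Codon 7 CAG (Gln): third position 2-fold.
Four-fold degenerate third positions: 2.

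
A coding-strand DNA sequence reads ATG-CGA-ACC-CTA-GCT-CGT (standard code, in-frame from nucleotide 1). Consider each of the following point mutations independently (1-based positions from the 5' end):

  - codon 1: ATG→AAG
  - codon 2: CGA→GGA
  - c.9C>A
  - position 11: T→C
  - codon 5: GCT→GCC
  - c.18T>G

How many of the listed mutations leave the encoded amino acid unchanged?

3

Codon 1: ATG (Met) → AAG (Lys) — missense.
Codon 2: CGA (Arg) → GGA (Gly) — missense.
Codon 3: ACC (Thr) → ACA (Thr) — synonymous.
Codon 4: CTA (Leu) → CCA (Pro) — missense.
Codon 5: GCT (Ala) → GCC (Ala) — synonymous.
Codon 6: CGT (Arg) → CGG (Arg) — synonymous.
Synonymous: 3 of 6.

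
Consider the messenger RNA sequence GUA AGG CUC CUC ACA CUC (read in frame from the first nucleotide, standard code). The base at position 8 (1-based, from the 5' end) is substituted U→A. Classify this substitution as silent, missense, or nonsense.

Position 8 falls in codon 3: CUC → Leu.
After the substitution the codon is CAC → His.
Leu ≠ His, so this is a missense mutation.

missense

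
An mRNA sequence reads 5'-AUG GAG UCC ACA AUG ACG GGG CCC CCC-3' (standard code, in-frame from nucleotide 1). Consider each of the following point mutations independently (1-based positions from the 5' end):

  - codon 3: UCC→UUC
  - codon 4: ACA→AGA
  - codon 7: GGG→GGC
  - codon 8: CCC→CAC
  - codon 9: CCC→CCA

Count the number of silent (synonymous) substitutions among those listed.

2

Codon 3: UCC (Ser) → UUC (Phe) — missense.
Codon 4: ACA (Thr) → AGA (Arg) — missense.
Codon 7: GGG (Gly) → GGC (Gly) — synonymous.
Codon 8: CCC (Pro) → CAC (His) — missense.
Codon 9: CCC (Pro) → CCA (Pro) — synonymous.
Synonymous: 2 of 5.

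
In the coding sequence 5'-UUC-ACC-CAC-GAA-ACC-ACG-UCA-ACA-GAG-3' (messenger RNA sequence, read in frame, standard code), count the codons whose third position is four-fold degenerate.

5

Codon 1 UUC (Phe): third position 2-fold.
Codon 2 ACC (Thr): third position 4-fold.
Codon 3 CAC (His): third position 2-fold.
Codon 4 GAA (Glu): third position 2-fold.
Codon 5 ACC (Thr): third position 4-fold.
Codon 6 ACG (Thr): third position 4-fold.
Codon 7 UCA (Ser): third position 4-fold.
Codon 8 ACA (Thr): third position 4-fold.
Codon 9 GAG (Glu): third position 2-fold.
Four-fold degenerate third positions: 5.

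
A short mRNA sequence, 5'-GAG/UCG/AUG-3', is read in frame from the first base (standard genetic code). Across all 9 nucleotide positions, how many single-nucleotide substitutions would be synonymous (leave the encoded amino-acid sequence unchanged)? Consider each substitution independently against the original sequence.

4

Codon 1 (GAG, Glu): 1 synonymous substitution.
Codon 2 (UCG, Ser): 3 synonymous substitutions.
Codon 3 (AUG, Met): 0 synonymous substitutions.
Total: 1 + 3 + 0 = 4.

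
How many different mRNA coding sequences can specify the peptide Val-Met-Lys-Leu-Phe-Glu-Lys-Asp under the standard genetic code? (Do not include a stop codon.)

768

Val: 4 codons.
Met: 1 codon.
Lys: 2 codons.
Leu: 6 codons.
Phe: 2 codons.
Glu: 2 codons.
Lys: 2 codons.
Asp: 2 codons.
4 × 1 × 2 × 6 × 2 × 2 × 2 × 2 = 768.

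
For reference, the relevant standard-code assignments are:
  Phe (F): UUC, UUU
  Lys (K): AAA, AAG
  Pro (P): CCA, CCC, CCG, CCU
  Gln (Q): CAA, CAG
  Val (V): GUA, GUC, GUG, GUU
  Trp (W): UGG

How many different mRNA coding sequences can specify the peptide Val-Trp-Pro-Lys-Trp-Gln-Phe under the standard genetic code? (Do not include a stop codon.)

128

Val: 4 codons.
Trp: 1 codon.
Pro: 4 codons.
Lys: 2 codons.
Trp: 1 codon.
Gln: 2 codons.
Phe: 2 codons.
4 × 1 × 4 × 2 × 1 × 2 × 2 = 128.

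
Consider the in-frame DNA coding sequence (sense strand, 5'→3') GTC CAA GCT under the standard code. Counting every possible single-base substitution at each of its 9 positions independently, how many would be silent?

7

Codon 1 (GTC, Val): 3 synonymous substitutions.
Codon 2 (CAA, Gln): 1 synonymous substitution.
Codon 3 (GCT, Ala): 3 synonymous substitutions.
Total: 3 + 1 + 3 = 7.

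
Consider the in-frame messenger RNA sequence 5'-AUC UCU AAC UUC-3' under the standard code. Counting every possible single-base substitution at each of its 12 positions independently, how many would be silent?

Codon 1 (AUC, Ile): 2 synonymous substitutions.
Codon 2 (UCU, Ser): 3 synonymous substitutions.
Codon 3 (AAC, Asn): 1 synonymous substitution.
Codon 4 (UUC, Phe): 1 synonymous substitution.
Total: 2 + 3 + 1 + 1 = 7.

7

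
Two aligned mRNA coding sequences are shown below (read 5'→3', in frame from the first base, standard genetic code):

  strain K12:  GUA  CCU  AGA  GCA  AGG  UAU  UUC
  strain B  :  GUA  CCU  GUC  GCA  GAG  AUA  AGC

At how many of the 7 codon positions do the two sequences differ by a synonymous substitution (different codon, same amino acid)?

0

Codon 1: GUA Val / GUA Val — identical.
Codon 2: CCU Pro / CCU Pro — identical.
Codon 3: AGA Arg / GUC Val — nonsynonymous.
Codon 4: GCA Ala / GCA Ala — identical.
Codon 5: AGG Arg / GAG Glu — nonsynonymous.
Codon 6: UAU Tyr / AUA Ile — nonsynonymous.
Codon 7: UUC Phe / AGC Ser — nonsynonymous.
Synonymous differences: 0.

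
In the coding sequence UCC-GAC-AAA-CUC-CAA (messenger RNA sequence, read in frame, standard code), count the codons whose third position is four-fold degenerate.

2

Codon 1 UCC (Ser): third position 4-fold.
Codon 2 GAC (Asp): third position 2-fold.
Codon 3 AAA (Lys): third position 2-fold.
Codon 4 CUC (Leu): third position 4-fold.
Codon 5 CAA (Gln): third position 2-fold.
Four-fold degenerate third positions: 2.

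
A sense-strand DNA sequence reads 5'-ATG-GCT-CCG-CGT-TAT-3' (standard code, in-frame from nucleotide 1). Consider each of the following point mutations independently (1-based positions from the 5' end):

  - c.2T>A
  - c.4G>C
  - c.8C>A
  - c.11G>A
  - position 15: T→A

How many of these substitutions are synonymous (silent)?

0

Codon 1: ATG (Met) → AAG (Lys) — missense.
Codon 2: GCT (Ala) → CCT (Pro) — missense.
Codon 3: CCG (Pro) → CAG (Gln) — missense.
Codon 4: CGT (Arg) → CAT (His) — missense.
Codon 5: TAT (Tyr) → TAA (Stop) — nonsense.
Synonymous: 0 of 5.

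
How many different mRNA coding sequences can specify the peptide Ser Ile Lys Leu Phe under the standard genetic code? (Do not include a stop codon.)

Ser: 6 codons.
Ile: 3 codons.
Lys: 2 codons.
Leu: 6 codons.
Phe: 2 codons.
6 × 3 × 2 × 6 × 2 = 432.

432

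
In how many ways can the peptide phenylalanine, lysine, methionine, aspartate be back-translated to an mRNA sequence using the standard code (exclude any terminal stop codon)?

Phe: 2 codons.
Lys: 2 codons.
Met: 1 codon.
Asp: 2 codons.
2 × 2 × 1 × 2 = 8.

8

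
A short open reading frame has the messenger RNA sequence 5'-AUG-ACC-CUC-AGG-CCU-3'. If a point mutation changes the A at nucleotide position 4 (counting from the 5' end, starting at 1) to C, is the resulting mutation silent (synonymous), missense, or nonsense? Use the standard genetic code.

Position 4 falls in codon 2: ACC → Thr.
After the substitution the codon is CCC → Pro.
Thr ≠ Pro, so this is a missense mutation.

missense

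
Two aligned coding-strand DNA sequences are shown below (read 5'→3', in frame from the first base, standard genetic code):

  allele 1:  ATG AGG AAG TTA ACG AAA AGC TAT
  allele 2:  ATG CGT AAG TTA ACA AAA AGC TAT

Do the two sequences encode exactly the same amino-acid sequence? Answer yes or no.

Codon 1: ATG Met / ATG Met — identical.
Codon 2: AGG Arg / CGT Arg — synonymous.
Codon 3: AAG Lys / AAG Lys — identical.
Codon 4: TTA Leu / TTA Leu — identical.
Codon 5: ACG Thr / ACA Thr — synonymous.
Codon 6: AAA Lys / AAA Lys — identical.
Codon 7: AGC Ser / AGC Ser — identical.
Codon 8: TAT Tyr / TAT Tyr — identical.
Nonsynonymous differences: 0 → same protein.

yes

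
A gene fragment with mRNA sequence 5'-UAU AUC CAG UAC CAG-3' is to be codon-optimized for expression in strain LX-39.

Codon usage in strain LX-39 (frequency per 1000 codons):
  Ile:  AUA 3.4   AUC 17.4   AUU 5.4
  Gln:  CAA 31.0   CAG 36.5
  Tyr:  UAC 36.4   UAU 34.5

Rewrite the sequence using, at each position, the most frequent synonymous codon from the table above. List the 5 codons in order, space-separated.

UAC AUC CAG UAC CAG

Codon 1 (Tyr): best is UAC at 36.4.
Codon 2 (Ile): best is AUC at 17.4.
Codon 3 (Gln): best is CAG at 36.5.
Codon 4 (Tyr): best is UAC at 36.4.
Codon 5 (Gln): best is CAG at 36.5.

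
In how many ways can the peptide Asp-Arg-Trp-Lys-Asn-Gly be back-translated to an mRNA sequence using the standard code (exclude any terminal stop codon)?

Asp: 2 codons.
Arg: 6 codons.
Trp: 1 codon.
Lys: 2 codons.
Asn: 2 codons.
Gly: 4 codons.
2 × 6 × 1 × 2 × 2 × 4 = 192.

192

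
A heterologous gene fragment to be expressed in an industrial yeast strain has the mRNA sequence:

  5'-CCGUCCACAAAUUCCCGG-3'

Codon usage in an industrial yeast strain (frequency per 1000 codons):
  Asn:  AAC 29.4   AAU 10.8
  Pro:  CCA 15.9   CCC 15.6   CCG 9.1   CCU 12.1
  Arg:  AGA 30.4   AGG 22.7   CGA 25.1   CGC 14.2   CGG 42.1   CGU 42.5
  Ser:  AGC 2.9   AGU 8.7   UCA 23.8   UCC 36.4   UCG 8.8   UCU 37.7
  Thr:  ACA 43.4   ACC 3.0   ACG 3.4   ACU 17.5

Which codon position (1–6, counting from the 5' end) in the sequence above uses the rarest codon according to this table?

1

Codon 1 CCG (Pro): 9.1 per 1000.
Codon 2 UCC (Ser): 36.4 per 1000.
Codon 3 ACA (Thr): 43.4 per 1000.
Codon 4 AAU (Asn): 10.8 per 1000.
Codon 5 UCC (Ser): 36.4 per 1000.
Codon 6 CGG (Arg): 42.1 per 1000.
Lowest frequency is 9.1 at codon 1.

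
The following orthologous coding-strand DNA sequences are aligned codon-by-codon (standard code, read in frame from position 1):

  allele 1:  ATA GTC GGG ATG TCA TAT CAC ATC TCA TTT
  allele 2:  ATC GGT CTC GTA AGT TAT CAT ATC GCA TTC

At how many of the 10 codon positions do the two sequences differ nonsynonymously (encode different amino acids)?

4

Codon 1: ATA Ile / ATC Ile — synonymous.
Codon 2: GTC Val / GGT Gly — nonsynonymous.
Codon 3: GGG Gly / CTC Leu — nonsynonymous.
Codon 4: ATG Met / GTA Val — nonsynonymous.
Codon 5: TCA Ser / AGT Ser — synonymous.
Codon 6: TAT Tyr / TAT Tyr — identical.
Codon 7: CAC His / CAT His — synonymous.
Codon 8: ATC Ile / ATC Ile — identical.
Codon 9: TCA Ser / GCA Ala — nonsynonymous.
Codon 10: TTT Phe / TTC Phe — synonymous.
Nonsynonymous differences: 4.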